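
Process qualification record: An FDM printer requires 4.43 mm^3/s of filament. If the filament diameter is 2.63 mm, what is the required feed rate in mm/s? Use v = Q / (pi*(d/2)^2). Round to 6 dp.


A = pi*(2.63/2)^2 = 5.432521
v = 4.43 / 5.432521 = 0.815459 mm/s


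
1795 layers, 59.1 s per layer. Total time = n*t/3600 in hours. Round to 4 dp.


t = 1795 * 59.1 / 3600 = 29.4679 hrs


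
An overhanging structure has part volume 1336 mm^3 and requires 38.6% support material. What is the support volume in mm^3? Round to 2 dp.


V_support = 1336 * 0.386 = 515.7 mm^3


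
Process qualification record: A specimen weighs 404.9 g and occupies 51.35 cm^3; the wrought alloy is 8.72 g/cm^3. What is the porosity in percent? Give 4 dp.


rho_part = 404.9 / 51.35 = 7.88510224 g/cm^3
Porosity = (1 - 7.88510224/8.72)*100 = 9.5745 %


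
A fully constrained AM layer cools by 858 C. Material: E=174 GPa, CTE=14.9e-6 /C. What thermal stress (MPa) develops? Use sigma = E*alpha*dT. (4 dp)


sigma = 174*1000 * 14.9e-6 * 858 = 2224.4508 MPa


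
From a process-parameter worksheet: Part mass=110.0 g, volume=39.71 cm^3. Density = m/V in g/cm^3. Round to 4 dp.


rho = 110.0 / 39.71 = 2.7701 g/cm^3


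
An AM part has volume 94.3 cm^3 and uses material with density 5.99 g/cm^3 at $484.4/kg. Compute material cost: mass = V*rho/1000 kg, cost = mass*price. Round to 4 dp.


Mass = 94.3*5.99/1000 = 0.564857 kg
Cost = 0.564857 * 484.4 = 273.6167 $


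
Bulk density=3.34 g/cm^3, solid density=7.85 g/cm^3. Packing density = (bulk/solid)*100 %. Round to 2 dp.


Packing = (3.34/7.85)*100 = 42.55 %


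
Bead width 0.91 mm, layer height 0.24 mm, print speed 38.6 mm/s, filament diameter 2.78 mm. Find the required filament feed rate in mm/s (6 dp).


Q = 0.91 * 0.24 * 38.6 = 8.43024 mm^3/s
A_fil = pi*(2.78/2)^2 = 6.06987117 mm^2
v_feed = 8.43024 / 6.06987117 = 1.388866 mm/s


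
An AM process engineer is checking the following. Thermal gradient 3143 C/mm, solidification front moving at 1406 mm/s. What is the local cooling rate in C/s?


CR = 3143 * 1406 = 4419058 C/s


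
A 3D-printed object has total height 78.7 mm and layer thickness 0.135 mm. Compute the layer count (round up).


Layers = ceil(78.7/0.135) = 583


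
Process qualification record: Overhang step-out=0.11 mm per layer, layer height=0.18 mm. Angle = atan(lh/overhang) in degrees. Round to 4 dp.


angle = atan(0.18/0.11) = 58.5704 degrees


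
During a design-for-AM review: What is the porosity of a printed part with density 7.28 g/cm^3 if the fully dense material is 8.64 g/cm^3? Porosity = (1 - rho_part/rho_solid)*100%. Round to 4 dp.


Porosity = (1-7.28/8.64)*100 = 15.7407 %


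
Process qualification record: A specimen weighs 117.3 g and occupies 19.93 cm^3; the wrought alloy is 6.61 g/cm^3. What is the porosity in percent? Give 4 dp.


rho_part = 117.3 / 19.93 = 5.8855996 g/cm^3
Porosity = (1 - 5.8855996/6.61)*100 = 10.9592 %


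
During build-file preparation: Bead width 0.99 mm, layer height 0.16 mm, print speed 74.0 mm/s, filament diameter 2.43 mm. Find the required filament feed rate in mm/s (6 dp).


Q = 0.99 * 0.16 * 74.0 = 11.7216 mm^3/s
A_fil = pi*(2.43/2)^2 = 4.63769762 mm^2
v_feed = 11.7216 / 4.63769762 = 2.527461 mm/s


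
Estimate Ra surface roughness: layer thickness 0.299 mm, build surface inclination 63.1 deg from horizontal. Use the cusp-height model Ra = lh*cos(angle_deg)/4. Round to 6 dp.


Ra = 0.299 * cos(63.1) / 4 = 0.033819 mm


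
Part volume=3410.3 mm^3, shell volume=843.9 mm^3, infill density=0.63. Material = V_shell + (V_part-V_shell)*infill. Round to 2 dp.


V_infill = (3410.3 - 843.9) * 0.63 = 1616.83
V_total = 843.9 + 1616.83 = 2460.73 mm^3


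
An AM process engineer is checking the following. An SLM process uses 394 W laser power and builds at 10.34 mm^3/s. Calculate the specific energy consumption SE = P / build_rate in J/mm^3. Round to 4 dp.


SE = 394 / 10.34 = 38.1044 J/mm^3


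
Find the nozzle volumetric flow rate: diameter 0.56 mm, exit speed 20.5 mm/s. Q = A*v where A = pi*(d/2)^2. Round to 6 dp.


A = pi*(0.56/2)^2 = 0.24630086 mm^2
Q = 0.24630086 * 20.5 = 5.049168 mm^3/s


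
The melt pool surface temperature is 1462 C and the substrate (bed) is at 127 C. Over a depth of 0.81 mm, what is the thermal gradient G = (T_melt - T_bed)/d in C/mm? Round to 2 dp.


G = (1462-127)/0.81 = 1648.15 C/mm


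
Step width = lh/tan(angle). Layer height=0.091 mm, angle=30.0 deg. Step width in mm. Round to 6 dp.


step = 0.091 / tan(30.0) = 0.157617 mm


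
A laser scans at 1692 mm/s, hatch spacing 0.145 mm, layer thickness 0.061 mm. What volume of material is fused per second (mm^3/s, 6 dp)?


Rate = 1692 * 0.145 * 0.061 = 14.96574 mm^3/s


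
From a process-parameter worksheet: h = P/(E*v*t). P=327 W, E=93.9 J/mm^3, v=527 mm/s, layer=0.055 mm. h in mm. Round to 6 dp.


h = 327 / (93.9*527*0.055) = 0.120146 mm


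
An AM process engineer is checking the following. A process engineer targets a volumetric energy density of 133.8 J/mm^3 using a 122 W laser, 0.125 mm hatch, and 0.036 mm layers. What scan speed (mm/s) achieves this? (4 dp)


v = 122 / (133.8*0.125*0.036) = 202.6241 mm/s


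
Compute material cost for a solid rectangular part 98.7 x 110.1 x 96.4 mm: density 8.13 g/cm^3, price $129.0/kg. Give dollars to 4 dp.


V = 98.7 * 110.1 * 96.4 = 1047566.268 mm^3 = 1047.566268 cm^3
Mass = 1047.566268 * 8.13 / 1000 = 8.51671376 kg
Cost = 8.51671376 * 129.0 = 1098.6561 $


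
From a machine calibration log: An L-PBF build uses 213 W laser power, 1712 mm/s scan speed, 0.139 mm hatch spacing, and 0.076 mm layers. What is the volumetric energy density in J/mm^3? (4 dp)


E = 213 / (1712*0.139*0.076) = 11.7773 J/mm^3


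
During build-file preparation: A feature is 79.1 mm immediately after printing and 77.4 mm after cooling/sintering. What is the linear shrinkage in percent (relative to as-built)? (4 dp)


Shrinkage = ((79.1-77.4)/79.1)*100 = 2.1492 %


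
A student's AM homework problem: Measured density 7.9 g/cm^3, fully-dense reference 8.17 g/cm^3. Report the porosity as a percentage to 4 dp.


Porosity = (1-7.9/8.17)*100 = 3.3048 %


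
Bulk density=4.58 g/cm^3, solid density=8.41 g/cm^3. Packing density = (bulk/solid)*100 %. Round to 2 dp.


Packing = (4.58/8.41)*100 = 54.46 %


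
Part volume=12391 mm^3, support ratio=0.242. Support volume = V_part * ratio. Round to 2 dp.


V_support = 12391 * 0.242 = 2998.62 mm^3


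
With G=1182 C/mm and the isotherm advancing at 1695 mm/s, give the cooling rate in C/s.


CR = 1182 * 1695 = 2003490 C/s


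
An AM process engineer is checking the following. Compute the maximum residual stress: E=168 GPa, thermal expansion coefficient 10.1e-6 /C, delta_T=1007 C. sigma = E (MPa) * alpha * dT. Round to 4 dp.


sigma = 168*1000 * 10.1e-6 * 1007 = 1708.6776 MPa


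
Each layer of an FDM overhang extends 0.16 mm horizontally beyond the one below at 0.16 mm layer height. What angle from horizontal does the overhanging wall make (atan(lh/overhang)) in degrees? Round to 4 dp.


angle = atan(0.16/0.16) = 45.0 degrees


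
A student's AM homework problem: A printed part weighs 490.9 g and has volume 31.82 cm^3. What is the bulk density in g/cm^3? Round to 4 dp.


rho = 490.9 / 31.82 = 15.4274 g/cm^3


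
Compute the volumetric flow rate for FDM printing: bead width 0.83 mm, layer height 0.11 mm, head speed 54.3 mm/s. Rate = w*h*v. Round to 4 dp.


Rate = 0.83 * 0.11 * 54.3 = 4.9576 mm^3/s


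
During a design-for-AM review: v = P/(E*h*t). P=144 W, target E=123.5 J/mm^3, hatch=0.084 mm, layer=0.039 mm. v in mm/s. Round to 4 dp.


v = 144 / (123.5*0.084*0.039) = 355.9194 mm/s


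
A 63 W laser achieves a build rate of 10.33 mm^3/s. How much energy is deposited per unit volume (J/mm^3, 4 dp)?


SE = 63 / 10.33 = 6.0987 J/mm^3


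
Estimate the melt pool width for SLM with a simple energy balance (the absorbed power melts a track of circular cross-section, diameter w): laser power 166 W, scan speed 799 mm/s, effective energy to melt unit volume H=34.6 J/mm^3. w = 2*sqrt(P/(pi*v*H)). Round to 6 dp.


w = 2*sqrt(166/(pi*799*34.6)) = 0.087437 mm


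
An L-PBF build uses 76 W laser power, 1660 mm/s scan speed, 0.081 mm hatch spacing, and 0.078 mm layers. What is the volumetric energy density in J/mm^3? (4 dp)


E = 76 / (1660*0.081*0.078) = 7.2465 J/mm^3


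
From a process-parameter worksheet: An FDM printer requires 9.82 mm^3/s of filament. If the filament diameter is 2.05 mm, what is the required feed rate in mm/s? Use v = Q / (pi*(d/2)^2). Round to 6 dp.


A = pi*(2.05/2)^2 = 3.300636
v = 9.82 / 3.300636 = 2.975184 mm/s


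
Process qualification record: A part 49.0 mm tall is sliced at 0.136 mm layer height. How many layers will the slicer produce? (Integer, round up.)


Layers = ceil(49.0/0.136) = 361


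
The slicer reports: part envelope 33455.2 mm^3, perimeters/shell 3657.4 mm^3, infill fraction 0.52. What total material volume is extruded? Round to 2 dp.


V_infill = (33455.2 - 3657.4) * 0.52 = 15494.86
V_total = 3657.4 + 15494.86 = 19152.26 mm^3


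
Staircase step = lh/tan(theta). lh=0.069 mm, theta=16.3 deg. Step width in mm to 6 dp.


step = 0.069 / tan(16.3) = 0.235962 mm


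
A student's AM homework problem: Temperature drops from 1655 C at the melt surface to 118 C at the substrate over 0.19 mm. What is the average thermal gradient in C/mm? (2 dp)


G = (1655-118)/0.19 = 8089.47 C/mm


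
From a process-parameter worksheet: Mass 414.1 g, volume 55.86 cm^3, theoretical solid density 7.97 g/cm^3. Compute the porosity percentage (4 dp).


rho_part = 414.1 / 55.86 = 7.4131758 g/cm^3
Porosity = (1 - 7.4131758/7.97)*100 = 6.9865 %


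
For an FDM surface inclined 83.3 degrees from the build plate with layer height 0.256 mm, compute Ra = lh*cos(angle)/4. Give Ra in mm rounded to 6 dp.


Ra = 0.256 * cos(83.3) / 4 = 0.007467 mm


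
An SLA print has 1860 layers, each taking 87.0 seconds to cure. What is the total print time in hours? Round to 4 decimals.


t = 1860 * 87.0 / 3600 = 44.95 hrs


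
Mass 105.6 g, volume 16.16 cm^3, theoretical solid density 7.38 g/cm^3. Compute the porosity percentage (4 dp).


rho_part = 105.6 / 16.16 = 6.53465347 g/cm^3
Porosity = (1 - 6.53465347/7.38)*100 = 11.4546 %


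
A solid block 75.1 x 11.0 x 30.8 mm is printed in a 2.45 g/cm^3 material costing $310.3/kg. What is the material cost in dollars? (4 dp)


V = 75.1 * 11.0 * 30.8 = 25443.88 mm^3 = 25.44388 cm^3
Mass = 25.44388 * 2.45 / 1000 = 0.06233751 kg
Cost = 0.06233751 * 310.3 = 19.3433 $


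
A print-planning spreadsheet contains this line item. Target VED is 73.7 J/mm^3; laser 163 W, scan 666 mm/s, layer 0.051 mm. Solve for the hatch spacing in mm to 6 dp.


h = 163 / (73.7*666*0.051) = 0.065114 mm


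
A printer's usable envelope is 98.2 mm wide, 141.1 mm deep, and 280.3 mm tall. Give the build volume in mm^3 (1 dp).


V = 98.2 * 141.1 * 280.3 = 3883842.4 mm^3


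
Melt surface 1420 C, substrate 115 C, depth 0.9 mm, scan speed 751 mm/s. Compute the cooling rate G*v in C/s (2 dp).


G = (1420-115)/0.9 = 1450.0 C/mm
CR = 1450.0 * 751 = 1088950.0 C/s


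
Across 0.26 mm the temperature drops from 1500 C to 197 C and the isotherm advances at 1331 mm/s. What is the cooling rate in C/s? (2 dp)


G = (1500-197)/0.26 = 5011.53846154 C/mm
CR = 5011.53846154 * 1331 = 6670357.69 C/s


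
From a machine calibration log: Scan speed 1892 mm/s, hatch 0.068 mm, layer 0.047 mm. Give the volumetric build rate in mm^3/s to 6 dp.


Rate = 1892 * 0.068 * 0.047 = 6.046832 mm^3/s


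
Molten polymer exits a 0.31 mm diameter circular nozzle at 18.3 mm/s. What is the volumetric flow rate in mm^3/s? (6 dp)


A = pi*(0.31/2)^2 = 0.07547676 mm^2
Q = 0.07547676 * 18.3 = 1.381225 mm^3/s


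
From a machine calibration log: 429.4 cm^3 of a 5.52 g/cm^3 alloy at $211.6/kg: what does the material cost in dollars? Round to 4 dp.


Mass = 429.4*5.52/1000 = 2.370288 kg
Cost = 2.370288 * 211.6 = 501.5529 $


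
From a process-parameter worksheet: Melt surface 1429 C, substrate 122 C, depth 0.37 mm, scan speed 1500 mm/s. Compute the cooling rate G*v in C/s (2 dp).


G = (1429-122)/0.37 = 3532.43243243 C/mm
CR = 3532.43243243 * 1500 = 5298648.65 C/s


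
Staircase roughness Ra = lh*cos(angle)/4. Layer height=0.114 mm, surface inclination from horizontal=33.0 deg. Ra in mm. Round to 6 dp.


Ra = 0.114 * cos(33.0) / 4 = 0.023902 mm


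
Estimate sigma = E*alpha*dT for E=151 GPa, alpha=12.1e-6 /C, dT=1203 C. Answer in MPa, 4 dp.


sigma = 151*1000 * 12.1e-6 * 1203 = 2198.0013 MPa


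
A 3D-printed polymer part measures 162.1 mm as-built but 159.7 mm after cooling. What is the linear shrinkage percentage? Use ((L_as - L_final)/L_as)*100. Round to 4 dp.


Shrinkage = ((162.1-159.7)/162.1)*100 = 1.4806 %


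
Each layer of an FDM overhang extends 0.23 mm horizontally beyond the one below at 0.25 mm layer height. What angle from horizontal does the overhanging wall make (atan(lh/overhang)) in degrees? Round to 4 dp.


angle = atan(0.25/0.23) = 47.3859 degrees


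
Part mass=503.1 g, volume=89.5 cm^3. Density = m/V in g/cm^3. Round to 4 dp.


rho = 503.1 / 89.5 = 5.6212 g/cm^3


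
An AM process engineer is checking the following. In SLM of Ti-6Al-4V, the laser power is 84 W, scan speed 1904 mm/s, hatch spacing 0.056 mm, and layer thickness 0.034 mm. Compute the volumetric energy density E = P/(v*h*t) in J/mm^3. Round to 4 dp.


E = 84 / (1904*0.056*0.034) = 23.171 J/mm^3


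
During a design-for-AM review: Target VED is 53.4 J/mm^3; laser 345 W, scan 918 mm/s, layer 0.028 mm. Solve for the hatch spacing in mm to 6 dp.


h = 345 / (53.4*918*0.028) = 0.251349 mm


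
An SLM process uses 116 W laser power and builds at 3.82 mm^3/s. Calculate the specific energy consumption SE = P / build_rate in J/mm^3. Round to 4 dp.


SE = 116 / 3.82 = 30.3665 J/mm^3


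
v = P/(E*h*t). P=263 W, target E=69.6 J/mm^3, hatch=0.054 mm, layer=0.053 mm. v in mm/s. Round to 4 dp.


v = 263 / (69.6*0.054*0.053) = 1320.3129 mm/s


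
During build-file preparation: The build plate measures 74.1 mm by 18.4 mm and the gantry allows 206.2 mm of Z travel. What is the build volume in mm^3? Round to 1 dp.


V = 74.1 * 18.4 * 206.2 = 281141.3 mm^3


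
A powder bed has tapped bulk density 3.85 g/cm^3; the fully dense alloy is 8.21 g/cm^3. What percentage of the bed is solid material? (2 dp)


Packing = (3.85/8.21)*100 = 46.89 %


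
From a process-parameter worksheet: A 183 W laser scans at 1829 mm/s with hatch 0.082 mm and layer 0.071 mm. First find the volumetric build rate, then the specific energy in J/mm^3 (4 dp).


Build rate = 1829 * 0.082 * 0.071 = 10.648438 mm^3/s
SE = 183 / 10.648438 = 17.1856 J/mm^3


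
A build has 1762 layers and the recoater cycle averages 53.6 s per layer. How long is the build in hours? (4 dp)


t = 1762 * 53.6 / 3600 = 26.2342 hrs


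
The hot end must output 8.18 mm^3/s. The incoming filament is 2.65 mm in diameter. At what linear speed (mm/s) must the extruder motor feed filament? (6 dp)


A = pi*(2.65/2)^2 = 5.515459
v = 8.18 / 5.515459 = 1.483104 mm/s


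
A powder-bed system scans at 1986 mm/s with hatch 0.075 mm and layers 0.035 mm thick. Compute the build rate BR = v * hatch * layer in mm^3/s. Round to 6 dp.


Rate = 1986 * 0.075 * 0.035 = 5.21325 mm^3/s


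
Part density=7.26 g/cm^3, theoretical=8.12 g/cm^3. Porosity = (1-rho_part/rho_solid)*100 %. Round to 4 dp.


Porosity = (1-7.26/8.12)*100 = 10.5911 %


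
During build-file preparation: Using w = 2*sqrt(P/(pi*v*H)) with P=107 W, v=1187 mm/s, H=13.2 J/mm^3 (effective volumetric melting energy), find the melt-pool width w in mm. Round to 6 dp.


w = 2*sqrt(107/(pi*1187*13.2)) = 0.093247 mm


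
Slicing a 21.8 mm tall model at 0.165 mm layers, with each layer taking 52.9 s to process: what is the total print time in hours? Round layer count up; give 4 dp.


Layers = ceil(21.8/0.165) = 133
t = 133 * 52.9 / 3600 = 1.9544 hrs


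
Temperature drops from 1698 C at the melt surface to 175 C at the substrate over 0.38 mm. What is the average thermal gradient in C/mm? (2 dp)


G = (1698-175)/0.38 = 4007.89 C/mm


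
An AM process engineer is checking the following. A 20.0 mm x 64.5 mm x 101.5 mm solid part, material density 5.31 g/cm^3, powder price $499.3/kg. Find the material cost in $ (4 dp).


V = 20.0 * 64.5 * 101.5 = 130935.0 mm^3 = 130.935 cm^3
Mass = 130.935 * 5.31 / 1000 = 0.69526485 kg
Cost = 0.69526485 * 499.3 = 347.1457 $


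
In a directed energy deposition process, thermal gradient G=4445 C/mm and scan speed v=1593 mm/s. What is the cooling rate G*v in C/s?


CR = 4445 * 1593 = 7080885 C/s


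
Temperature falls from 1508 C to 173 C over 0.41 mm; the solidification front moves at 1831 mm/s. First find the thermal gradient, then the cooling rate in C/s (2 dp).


G = (1508-173)/0.41 = 3256.09756098 C/mm
CR = 3256.09756098 * 1831 = 5961914.63 C/s


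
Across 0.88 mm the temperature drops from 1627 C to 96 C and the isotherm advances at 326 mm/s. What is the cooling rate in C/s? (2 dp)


G = (1627-96)/0.88 = 1739.77272727 C/mm
CR = 1739.77272727 * 326 = 567165.91 C/s


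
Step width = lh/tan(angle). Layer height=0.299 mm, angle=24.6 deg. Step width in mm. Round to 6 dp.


step = 0.299 / tan(24.6) = 0.653073 mm


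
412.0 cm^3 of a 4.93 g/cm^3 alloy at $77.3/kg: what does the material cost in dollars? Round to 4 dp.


Mass = 412.0*4.93/1000 = 2.03116 kg
Cost = 2.03116 * 77.3 = 157.0087 $


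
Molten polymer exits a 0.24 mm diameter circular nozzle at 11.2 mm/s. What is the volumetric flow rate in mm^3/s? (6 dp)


A = pi*(0.24/2)^2 = 0.04523893 mm^2
Q = 0.04523893 * 11.2 = 0.506676 mm^3/s


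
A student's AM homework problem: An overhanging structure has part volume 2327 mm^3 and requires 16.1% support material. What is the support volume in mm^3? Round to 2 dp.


V_support = 2327 * 0.161 = 374.65 mm^3


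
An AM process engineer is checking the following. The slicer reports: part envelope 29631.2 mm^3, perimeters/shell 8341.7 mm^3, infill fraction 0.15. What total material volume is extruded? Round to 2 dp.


V_infill = (29631.2 - 8341.7) * 0.15 = 3193.43
V_total = 8341.7 + 3193.43 = 11535.13 mm^3


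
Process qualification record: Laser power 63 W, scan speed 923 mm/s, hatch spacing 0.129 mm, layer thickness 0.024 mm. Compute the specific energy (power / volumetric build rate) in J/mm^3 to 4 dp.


Build rate = 923 * 0.129 * 0.024 = 2.857608 mm^3/s
SE = 63 / 2.857608 = 22.0464 J/mm^3


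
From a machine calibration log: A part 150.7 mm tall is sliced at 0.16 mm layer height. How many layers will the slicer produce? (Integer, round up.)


Layers = ceil(150.7/0.16) = 942


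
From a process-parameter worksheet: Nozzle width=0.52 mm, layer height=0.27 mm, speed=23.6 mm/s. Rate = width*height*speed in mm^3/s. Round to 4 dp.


Rate = 0.52 * 0.27 * 23.6 = 3.3134 mm^3/s


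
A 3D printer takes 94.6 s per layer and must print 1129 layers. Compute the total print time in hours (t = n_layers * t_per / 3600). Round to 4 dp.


t = 1129 * 94.6 / 3600 = 29.6676 hrs


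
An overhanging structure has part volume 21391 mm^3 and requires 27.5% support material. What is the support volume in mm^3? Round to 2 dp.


V_support = 21391 * 0.275 = 5882.53 mm^3


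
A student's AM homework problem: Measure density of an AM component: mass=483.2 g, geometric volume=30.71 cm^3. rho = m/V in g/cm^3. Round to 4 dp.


rho = 483.2 / 30.71 = 15.7343 g/cm^3


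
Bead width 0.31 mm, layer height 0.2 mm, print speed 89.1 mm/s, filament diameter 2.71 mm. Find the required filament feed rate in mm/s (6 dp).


Q = 0.31 * 0.2 * 89.1 = 5.5242 mm^3/s
A_fil = pi*(2.71/2)^2 = 5.76804265 mm^2
v_feed = 5.5242 / 5.76804265 = 0.957725 mm/s


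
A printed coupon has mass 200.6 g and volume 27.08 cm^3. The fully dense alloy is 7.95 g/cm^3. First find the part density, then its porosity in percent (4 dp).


rho_part = 200.6 / 27.08 = 7.40768095 g/cm^3
Porosity = (1 - 7.40768095/7.95)*100 = 6.8216 %


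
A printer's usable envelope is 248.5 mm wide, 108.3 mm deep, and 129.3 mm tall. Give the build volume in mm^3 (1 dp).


V = 248.5 * 108.3 * 129.3 = 3479792.7 mm^3


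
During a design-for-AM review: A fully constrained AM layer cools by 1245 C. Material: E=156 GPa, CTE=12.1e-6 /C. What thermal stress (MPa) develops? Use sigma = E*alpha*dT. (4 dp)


sigma = 156*1000 * 12.1e-6 * 1245 = 2350.062 MPa


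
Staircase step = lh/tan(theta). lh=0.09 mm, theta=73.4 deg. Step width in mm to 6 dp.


step = 0.09 / tan(73.4) = 0.02683 mm


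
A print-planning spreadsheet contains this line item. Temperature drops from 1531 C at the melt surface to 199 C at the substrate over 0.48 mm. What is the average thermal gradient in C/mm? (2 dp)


G = (1531-199)/0.48 = 2775.0 C/mm


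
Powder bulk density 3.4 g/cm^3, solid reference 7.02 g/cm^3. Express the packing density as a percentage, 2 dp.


Packing = (3.4/7.02)*100 = 48.43 %


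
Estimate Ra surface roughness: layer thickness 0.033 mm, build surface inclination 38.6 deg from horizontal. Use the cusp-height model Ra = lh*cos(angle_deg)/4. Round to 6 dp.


Ra = 0.033 * cos(38.6) / 4 = 0.006448 mm


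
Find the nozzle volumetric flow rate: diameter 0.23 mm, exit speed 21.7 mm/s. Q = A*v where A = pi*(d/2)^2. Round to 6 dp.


A = pi*(0.23/2)^2 = 0.04154756 mm^2
Q = 0.04154756 * 21.7 = 0.901582 mm^3/s


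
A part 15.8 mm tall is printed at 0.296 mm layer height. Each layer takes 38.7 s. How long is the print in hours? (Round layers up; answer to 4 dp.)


Layers = ceil(15.8/0.296) = 54
t = 54 * 38.7 / 3600 = 0.5805 hrs


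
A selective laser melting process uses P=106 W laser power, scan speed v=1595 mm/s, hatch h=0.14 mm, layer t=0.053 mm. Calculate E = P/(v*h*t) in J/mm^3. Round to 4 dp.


E = 106 / (1595*0.14*0.053) = 8.9566 J/mm^3


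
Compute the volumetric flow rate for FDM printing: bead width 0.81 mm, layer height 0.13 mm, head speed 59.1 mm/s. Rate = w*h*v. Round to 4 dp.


Rate = 0.81 * 0.13 * 59.1 = 6.2232 mm^3/s


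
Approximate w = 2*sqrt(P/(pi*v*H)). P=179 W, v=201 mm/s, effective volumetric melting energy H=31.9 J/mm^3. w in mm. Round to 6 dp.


w = 2*sqrt(179/(pi*201*31.9)) = 0.188533 mm


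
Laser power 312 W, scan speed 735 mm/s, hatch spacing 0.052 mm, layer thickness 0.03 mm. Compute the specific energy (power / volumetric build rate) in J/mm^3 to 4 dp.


Build rate = 735 * 0.052 * 0.03 = 1.1466 mm^3/s
SE = 312 / 1.1466 = 272.1088 J/mm^3


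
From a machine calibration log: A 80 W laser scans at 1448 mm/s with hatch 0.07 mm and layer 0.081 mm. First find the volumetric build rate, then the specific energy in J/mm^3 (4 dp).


Build rate = 1448 * 0.07 * 0.081 = 8.21016 mm^3/s
SE = 80 / 8.21016 = 9.744 J/mm^3


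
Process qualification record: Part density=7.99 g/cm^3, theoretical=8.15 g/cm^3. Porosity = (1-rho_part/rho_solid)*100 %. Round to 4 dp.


Porosity = (1-7.99/8.15)*100 = 1.9632 %


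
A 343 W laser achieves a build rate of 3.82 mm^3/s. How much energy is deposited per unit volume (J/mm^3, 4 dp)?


SE = 343 / 3.82 = 89.7906 J/mm^3


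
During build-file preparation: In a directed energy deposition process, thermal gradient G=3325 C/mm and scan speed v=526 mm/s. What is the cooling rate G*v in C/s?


CR = 3325 * 526 = 1748950 C/s


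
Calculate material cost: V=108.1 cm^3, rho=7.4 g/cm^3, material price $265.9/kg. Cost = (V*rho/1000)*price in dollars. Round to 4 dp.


Mass = 108.1*7.4/1000 = 0.79994 kg
Cost = 0.79994 * 265.9 = 212.704 $


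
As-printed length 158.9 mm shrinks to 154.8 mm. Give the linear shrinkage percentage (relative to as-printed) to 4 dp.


Shrinkage = ((158.9-154.8)/158.9)*100 = 2.5802 %


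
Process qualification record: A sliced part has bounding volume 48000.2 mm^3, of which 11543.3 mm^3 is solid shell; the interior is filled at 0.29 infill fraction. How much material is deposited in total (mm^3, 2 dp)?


V_infill = (48000.2 - 11543.3) * 0.29 = 10572.5
V_total = 11543.3 + 10572.5 = 22115.8 mm^3


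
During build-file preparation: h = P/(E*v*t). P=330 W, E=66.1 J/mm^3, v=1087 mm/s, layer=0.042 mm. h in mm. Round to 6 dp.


h = 330 / (66.1*1087*0.042) = 0.109354 mm


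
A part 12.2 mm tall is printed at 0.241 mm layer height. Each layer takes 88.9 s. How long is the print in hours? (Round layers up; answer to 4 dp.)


Layers = ceil(12.2/0.241) = 51
t = 51 * 88.9 / 3600 = 1.2594 hrs


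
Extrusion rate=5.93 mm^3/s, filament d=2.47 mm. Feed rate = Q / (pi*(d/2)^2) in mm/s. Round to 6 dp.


A = pi*(2.47/2)^2 = 4.791636
v = 5.93 / 4.791636 = 1.237573 mm/s


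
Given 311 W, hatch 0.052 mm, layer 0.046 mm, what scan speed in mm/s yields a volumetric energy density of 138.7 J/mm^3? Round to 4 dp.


v = 311 / (138.7*0.052*0.046) = 937.3953 mm/s


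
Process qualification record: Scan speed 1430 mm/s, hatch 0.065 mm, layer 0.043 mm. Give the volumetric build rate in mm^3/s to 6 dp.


Rate = 1430 * 0.065 * 0.043 = 3.99685 mm^3/s


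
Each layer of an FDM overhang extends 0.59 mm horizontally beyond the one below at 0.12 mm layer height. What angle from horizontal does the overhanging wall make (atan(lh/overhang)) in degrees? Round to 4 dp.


angle = atan(0.12/0.59) = 11.4966 degrees


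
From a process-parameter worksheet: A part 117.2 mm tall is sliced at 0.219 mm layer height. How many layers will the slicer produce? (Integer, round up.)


Layers = ceil(117.2/0.219) = 536


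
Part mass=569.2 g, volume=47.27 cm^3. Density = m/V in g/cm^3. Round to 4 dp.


rho = 569.2 / 47.27 = 12.0415 g/cm^3


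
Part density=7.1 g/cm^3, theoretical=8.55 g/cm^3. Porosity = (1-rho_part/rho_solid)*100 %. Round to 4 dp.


Porosity = (1-7.1/8.55)*100 = 16.9591 %


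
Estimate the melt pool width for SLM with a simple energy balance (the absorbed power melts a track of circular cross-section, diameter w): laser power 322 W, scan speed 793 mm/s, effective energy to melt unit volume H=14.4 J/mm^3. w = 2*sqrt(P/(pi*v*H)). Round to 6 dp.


w = 2*sqrt(322/(pi*793*14.4)) = 0.189481 mm


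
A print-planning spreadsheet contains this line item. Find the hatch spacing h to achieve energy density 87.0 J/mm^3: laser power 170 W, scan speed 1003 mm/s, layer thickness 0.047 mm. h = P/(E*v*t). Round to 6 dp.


h = 170 / (87.0*1003*0.047) = 0.041451 mm


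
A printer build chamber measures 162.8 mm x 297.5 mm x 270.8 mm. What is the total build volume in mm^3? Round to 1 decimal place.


V = 162.8 * 297.5 * 270.8 = 13115656.4 mm^3


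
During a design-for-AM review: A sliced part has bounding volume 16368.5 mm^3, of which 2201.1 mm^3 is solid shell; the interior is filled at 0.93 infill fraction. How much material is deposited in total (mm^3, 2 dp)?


V_infill = (16368.5 - 2201.1) * 0.93 = 13175.68
V_total = 2201.1 + 13175.68 = 15376.78 mm^3


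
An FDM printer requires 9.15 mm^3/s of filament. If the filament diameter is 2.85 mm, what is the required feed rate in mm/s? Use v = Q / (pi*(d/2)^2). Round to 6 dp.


A = pi*(2.85/2)^2 = 6.379397
v = 9.15 / 6.379397 = 1.434305 mm/s


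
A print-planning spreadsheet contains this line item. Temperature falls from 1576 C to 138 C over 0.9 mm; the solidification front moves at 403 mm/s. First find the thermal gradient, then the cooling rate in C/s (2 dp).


G = (1576-138)/0.9 = 1597.77777778 C/mm
CR = 1597.77777778 * 403 = 643904.44 C/s


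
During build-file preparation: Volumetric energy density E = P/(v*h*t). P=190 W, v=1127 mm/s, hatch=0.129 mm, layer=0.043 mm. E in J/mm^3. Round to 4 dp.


E = 190 / (1127*0.129*0.043) = 30.3929 J/mm^3


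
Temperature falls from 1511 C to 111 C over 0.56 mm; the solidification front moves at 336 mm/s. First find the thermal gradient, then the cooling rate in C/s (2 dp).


G = (1511-111)/0.56 = 2500.0 C/mm
CR = 2500.0 * 336 = 840000.0 C/s


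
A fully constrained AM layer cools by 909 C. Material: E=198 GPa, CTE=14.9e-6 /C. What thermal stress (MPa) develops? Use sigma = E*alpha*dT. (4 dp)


sigma = 198*1000 * 14.9e-6 * 909 = 2681.7318 MPa


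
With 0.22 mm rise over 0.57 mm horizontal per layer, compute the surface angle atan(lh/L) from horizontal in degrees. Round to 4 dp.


angle = atan(0.22/0.57) = 21.1048 degrees


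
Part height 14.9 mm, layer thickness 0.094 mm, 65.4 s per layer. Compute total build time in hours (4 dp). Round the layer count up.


Layers = ceil(14.9/0.094) = 159
t = 159 * 65.4 / 3600 = 2.8885 hrs


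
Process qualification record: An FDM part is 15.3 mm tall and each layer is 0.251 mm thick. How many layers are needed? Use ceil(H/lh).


Layers = ceil(15.3/0.251) = 61


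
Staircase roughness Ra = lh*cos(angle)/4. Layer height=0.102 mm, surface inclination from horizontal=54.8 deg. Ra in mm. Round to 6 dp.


Ra = 0.102 * cos(54.8) / 4 = 0.014699 mm


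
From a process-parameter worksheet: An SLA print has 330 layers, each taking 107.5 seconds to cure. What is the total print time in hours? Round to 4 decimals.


t = 330 * 107.5 / 3600 = 9.8542 hrs


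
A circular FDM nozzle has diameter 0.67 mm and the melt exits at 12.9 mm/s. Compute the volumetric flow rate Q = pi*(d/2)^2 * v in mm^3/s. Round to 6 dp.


A = pi*(0.67/2)^2 = 0.35256524 mm^2
Q = 0.35256524 * 12.9 = 4.548092 mm^3/s


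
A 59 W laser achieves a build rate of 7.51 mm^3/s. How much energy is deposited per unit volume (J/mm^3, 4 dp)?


SE = 59 / 7.51 = 7.8562 J/mm^3


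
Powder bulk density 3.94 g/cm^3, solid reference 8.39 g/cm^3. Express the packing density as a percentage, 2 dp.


Packing = (3.94/8.39)*100 = 46.96 %


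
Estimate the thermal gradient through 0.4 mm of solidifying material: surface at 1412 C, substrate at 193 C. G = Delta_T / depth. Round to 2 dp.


G = (1412-193)/0.4 = 3047.5 C/mm


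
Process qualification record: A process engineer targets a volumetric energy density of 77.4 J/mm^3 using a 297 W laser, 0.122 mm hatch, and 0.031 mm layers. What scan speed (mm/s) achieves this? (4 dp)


v = 297 / (77.4*0.122*0.031) = 1014.5979 mm/s


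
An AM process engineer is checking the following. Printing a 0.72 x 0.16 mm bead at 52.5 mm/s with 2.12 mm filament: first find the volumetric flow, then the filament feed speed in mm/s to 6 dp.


Q = 0.72 * 0.16 * 52.5 = 6.048 mm^3/s
A_fil = pi*(2.12/2)^2 = 3.52989351 mm^2
v_feed = 6.048 / 3.52989351 = 1.713366 mm/s


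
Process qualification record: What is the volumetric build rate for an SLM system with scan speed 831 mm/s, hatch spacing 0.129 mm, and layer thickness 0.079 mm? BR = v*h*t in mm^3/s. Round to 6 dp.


Rate = 831 * 0.129 * 0.079 = 8.468721 mm^3/s


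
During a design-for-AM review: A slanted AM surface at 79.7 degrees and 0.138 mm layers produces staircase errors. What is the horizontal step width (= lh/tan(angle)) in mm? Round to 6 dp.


step = 0.138 / tan(79.7) = 0.025079 mm


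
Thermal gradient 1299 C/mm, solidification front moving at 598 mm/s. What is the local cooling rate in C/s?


CR = 1299 * 598 = 776802 C/s


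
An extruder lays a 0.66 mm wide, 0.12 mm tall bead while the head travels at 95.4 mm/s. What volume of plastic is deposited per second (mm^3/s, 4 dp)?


Rate = 0.66 * 0.12 * 95.4 = 7.5557 mm^3/s


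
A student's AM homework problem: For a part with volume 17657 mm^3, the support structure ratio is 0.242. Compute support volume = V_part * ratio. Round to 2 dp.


V_support = 17657 * 0.242 = 4272.99 mm^3


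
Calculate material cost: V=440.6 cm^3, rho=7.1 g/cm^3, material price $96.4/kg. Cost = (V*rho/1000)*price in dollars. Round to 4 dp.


Mass = 440.6*7.1/1000 = 3.12826 kg
Cost = 3.12826 * 96.4 = 301.5643 $


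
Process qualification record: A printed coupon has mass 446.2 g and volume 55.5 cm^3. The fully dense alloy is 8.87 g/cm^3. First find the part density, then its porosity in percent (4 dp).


rho_part = 446.2 / 55.5 = 8.03963964 g/cm^3
Porosity = (1 - 8.03963964/8.87)*100 = 9.3614 %


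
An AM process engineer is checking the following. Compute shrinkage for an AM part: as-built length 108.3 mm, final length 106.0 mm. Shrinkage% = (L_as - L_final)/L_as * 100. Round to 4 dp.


Shrinkage = ((108.3-106.0)/108.3)*100 = 2.1237 %


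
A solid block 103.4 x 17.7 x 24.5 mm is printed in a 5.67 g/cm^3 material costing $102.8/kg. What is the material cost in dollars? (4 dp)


V = 103.4 * 17.7 * 24.5 = 44839.41 mm^3 = 44.83941 cm^3
Mass = 44.83941 * 5.67 / 1000 = 0.25423945 kg
Cost = 0.25423945 * 102.8 = 26.1358 $


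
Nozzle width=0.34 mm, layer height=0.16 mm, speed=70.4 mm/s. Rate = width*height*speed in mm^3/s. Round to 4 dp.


Rate = 0.34 * 0.16 * 70.4 = 3.8298 mm^3/s


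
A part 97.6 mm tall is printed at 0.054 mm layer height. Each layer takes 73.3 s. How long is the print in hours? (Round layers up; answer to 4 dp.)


Layers = ceil(97.6/0.054) = 1808
t = 1808 * 73.3 / 3600 = 36.8129 hrs


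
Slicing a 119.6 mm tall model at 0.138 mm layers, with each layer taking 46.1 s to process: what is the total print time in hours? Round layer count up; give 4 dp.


Layers = ceil(119.6/0.138) = 867
t = 867 * 46.1 / 3600 = 11.1024 hrs


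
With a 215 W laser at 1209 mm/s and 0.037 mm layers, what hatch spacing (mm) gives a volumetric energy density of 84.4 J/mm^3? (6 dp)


h = 215 / (84.4*1209*0.037) = 0.056947 mm


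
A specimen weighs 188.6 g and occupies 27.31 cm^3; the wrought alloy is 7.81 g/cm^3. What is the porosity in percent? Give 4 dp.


rho_part = 188.6 / 27.31 = 6.90589528 g/cm^3
Porosity = (1 - 6.90589528/7.81)*100 = 11.5762 %


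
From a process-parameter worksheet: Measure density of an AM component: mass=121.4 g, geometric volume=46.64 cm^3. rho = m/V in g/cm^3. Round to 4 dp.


rho = 121.4 / 46.64 = 2.6029 g/cm^3


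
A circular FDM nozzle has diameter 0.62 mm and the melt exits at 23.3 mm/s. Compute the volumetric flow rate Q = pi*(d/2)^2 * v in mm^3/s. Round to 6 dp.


A = pi*(0.62/2)^2 = 0.30190705 mm^2
Q = 0.30190705 * 23.3 = 7.034434 mm^3/s


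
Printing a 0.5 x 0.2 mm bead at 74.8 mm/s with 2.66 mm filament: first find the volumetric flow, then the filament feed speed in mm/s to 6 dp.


Q = 0.5 * 0.2 * 74.8 = 7.48 mm^3/s
A_fil = pi*(2.66/2)^2 = 5.55716324 mm^2
v_feed = 7.48 / 5.55716324 = 1.34601 mm/s


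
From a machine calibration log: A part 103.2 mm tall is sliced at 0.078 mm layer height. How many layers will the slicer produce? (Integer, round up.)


Layers = ceil(103.2/0.078) = 1324


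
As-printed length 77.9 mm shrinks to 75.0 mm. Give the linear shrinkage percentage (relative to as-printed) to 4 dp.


Shrinkage = ((77.9-75.0)/77.9)*100 = 3.7227 %


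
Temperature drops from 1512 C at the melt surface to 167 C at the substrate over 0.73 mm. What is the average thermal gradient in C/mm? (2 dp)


G = (1512-167)/0.73 = 1842.47 C/mm


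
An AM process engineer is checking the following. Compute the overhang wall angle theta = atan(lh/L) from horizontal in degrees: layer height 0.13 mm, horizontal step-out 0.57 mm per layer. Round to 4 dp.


angle = atan(0.13/0.57) = 12.8477 degrees


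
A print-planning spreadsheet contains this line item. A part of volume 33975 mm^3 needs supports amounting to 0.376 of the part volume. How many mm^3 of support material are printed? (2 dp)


V_support = 33975 * 0.376 = 12774.6 mm^3


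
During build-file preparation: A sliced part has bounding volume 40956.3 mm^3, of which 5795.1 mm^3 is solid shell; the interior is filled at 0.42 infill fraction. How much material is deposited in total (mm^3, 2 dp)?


V_infill = (40956.3 - 5795.1) * 0.42 = 14767.7
V_total = 5795.1 + 14767.7 = 20562.8 mm^3


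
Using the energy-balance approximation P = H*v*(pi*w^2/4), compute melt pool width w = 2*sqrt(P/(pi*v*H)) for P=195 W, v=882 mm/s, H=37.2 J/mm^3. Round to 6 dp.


w = 2*sqrt(195/(pi*882*37.2)) = 0.086989 mm


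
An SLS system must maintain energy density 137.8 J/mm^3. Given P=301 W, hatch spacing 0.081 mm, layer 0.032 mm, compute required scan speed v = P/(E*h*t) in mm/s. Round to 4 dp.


v = 301 / (137.8*0.081*0.032) = 842.718 mm/s


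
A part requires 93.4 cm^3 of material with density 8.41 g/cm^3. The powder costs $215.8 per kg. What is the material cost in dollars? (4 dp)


Mass = 93.4*8.41/1000 = 0.785494 kg
Cost = 0.785494 * 215.8 = 169.5096 $


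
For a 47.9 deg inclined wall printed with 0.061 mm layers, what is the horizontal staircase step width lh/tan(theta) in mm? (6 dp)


step = 0.061 / tan(47.9) = 0.055118 mm


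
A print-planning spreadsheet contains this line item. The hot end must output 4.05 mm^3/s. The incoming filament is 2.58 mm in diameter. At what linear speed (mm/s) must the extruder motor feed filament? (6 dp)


A = pi*(2.58/2)^2 = 5.227924
v = 4.05 / 5.227924 = 0.774686 mm/s


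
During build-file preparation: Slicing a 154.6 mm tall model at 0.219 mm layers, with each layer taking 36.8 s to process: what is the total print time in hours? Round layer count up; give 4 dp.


Layers = ceil(154.6/0.219) = 706
t = 706 * 36.8 / 3600 = 7.2169 hrs


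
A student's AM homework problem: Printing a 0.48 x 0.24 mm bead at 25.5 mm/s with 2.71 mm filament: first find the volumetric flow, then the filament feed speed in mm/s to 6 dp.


Q = 0.48 * 0.24 * 25.5 = 2.9376 mm^3/s
A_fil = pi*(2.71/2)^2 = 5.76804265 mm^2
v_feed = 2.9376 / 5.76804265 = 0.509289 mm/s


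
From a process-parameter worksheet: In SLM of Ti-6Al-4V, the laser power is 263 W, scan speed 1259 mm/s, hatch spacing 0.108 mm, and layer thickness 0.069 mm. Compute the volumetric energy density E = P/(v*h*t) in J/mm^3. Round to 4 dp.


E = 263 / (1259*0.108*0.069) = 28.0322 J/mm^3


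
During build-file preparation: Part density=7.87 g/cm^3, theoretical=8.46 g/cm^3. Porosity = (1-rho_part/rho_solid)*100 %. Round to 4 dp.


Porosity = (1-7.87/8.46)*100 = 6.974 %


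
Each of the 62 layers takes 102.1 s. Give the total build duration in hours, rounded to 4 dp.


t = 62 * 102.1 / 3600 = 1.7584 hrs


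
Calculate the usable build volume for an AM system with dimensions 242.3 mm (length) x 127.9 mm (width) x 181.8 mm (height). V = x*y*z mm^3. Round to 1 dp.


V = 242.3 * 127.9 * 181.8 = 5634012.9 mm^3


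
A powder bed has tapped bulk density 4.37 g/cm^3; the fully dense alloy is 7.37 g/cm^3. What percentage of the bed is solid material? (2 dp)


Packing = (4.37/7.37)*100 = 59.29 %


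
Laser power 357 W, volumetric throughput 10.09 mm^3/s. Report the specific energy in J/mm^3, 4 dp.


SE = 357 / 10.09 = 35.3816 J/mm^3


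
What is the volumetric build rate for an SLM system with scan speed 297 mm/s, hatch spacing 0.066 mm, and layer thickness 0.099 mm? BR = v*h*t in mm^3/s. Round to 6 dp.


Rate = 297 * 0.066 * 0.099 = 1.940598 mm^3/s


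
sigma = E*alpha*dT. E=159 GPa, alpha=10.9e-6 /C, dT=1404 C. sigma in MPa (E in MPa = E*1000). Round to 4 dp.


sigma = 159*1000 * 10.9e-6 * 1404 = 2433.2724 MPa


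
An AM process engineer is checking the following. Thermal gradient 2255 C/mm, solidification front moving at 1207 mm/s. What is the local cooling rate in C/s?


CR = 2255 * 1207 = 2721785 C/s


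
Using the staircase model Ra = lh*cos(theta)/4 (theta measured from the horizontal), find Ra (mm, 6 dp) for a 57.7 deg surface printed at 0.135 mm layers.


Ra = 0.135 * cos(57.7) / 4 = 0.018034 mm
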